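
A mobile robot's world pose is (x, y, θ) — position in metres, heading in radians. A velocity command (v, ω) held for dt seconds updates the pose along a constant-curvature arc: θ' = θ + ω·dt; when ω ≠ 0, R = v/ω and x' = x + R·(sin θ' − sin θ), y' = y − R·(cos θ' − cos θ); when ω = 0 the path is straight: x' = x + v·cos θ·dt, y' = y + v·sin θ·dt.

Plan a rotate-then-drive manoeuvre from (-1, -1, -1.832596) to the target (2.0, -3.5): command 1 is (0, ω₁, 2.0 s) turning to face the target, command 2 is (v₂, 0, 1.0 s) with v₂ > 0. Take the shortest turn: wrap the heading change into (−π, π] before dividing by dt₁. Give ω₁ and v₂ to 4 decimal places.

ω₁ = 0.5689, v₂ = 3.9051

heading to target = atan2(-3.5−-1, 2−-1) = -0.6947
Δθ = wrap(-0.6947 − -1.8326) = 1.1379; ω₁ = Δθ/dt₁ = 0.5689
distance = √((2−-1)² + (-3.5−-1)²) = 3.9051; v₂ = distance/dt₂ = 3.9051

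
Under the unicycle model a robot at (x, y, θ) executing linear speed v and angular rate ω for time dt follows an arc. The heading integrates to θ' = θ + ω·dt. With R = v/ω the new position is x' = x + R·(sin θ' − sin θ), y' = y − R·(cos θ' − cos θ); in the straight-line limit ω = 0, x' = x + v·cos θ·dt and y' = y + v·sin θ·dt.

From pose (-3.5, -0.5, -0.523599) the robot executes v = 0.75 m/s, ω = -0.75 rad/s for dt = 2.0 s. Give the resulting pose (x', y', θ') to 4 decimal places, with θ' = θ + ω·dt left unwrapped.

(-3.1008, -1.8035, -2.0236)

θ' = -0.5236 + -0.75·2.0 = -2.0236
R = v/ω = 0.75/-0.75 = -1.0000
x' = -3.5 + -1.0000·(sin -2.0236 − sin -0.5236) = -3.1008
y' = -0.5 − -1.0000·(cos -2.0236 − cos -0.5236) = -1.8035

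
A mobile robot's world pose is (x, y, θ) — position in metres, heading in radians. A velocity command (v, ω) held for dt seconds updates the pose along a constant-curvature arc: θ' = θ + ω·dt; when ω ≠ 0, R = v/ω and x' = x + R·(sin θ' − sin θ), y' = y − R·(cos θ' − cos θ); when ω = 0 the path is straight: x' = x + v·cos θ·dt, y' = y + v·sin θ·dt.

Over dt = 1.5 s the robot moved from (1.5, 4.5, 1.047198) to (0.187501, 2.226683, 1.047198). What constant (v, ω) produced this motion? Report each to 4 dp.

v = -1.7500, ω = 0.0000

Δθ = 1.047198 − 1.047198 = 0.000000
ω = Δθ/dt = 0.000000/1.5 = 0.0000
ω = 0 → v = (Δx·cos θ + Δy·sin θ)/dt = -1.7500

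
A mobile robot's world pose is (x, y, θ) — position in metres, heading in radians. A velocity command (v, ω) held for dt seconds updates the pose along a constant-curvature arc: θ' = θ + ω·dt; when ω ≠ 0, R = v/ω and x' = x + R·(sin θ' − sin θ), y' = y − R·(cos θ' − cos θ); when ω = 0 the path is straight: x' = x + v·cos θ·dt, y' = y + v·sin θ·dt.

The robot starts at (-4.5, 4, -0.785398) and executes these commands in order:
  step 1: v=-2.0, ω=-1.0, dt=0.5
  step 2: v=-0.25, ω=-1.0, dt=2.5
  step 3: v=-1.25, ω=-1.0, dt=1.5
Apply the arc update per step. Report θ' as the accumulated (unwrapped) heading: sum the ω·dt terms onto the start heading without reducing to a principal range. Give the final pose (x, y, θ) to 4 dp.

(-4.3149, 3.4440, -5.2854)

step 1: θ'=-1.2854 (R=2.0000) → pose (-5.0049, 4.8511, -1.2854)
step 2: θ'=-3.7854 (R=0.2500) → pose (-4.6149, 5.1215, -3.7854)
step 3: θ'=-5.2854 (R=1.2500) → pose (-4.3149, 3.4440, -5.2854)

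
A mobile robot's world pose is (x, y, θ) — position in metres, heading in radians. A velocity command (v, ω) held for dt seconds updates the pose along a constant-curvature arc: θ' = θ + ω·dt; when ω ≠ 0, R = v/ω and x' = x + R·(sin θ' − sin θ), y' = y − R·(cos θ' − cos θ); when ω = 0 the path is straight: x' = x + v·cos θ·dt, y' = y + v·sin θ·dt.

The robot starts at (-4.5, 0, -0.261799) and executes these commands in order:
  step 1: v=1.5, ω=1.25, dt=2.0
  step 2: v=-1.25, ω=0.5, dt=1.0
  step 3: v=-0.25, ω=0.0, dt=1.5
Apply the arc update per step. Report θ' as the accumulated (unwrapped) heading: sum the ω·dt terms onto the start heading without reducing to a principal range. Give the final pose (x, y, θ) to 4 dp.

step 1: θ'=2.2382 (R=1.2000) → pose (-3.2469, 1.9019, 2.2382)
step 2: θ'=2.7382 (R=-2.5000) → pose (-2.2647, 1.1499, 2.7382)
step 3: θ'=2.7382 (straight) → pose (-1.9198, 1.0027, 2.7382)

(-1.9198, 1.0027, 2.7382)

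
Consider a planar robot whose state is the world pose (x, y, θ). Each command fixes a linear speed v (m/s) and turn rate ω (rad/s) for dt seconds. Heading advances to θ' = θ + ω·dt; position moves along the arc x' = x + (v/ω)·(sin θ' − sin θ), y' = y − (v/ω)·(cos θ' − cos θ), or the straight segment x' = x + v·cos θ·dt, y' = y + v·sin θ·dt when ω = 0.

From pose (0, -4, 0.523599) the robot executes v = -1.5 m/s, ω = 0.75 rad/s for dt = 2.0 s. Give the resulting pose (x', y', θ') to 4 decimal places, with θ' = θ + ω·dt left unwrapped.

θ' = 0.5236 + 0.75·2.0 = 2.0236
R = v/ω = -1.5/0.75 = -2.0000
x' = 0 + -2.0000·(sin 2.0236 − sin 0.5236) = -0.7984
y' = -4 − -2.0000·(cos 2.0236 − cos 0.5236) = -6.6070

(-0.7984, -6.6070, 2.0236)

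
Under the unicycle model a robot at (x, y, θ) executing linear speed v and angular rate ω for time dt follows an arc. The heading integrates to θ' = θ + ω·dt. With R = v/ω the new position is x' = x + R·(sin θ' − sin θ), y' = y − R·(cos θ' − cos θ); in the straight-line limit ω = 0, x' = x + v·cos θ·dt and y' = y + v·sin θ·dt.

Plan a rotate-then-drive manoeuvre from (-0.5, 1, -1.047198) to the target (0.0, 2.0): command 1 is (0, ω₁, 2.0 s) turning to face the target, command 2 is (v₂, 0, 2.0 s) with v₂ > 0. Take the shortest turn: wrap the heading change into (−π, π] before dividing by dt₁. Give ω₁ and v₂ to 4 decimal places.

heading to target = atan2(2−1, 0−-0.5) = 1.1071
Δθ = wrap(1.1071 − -1.0472) = 2.1543; ω₁ = Δθ/dt₁ = 1.0772
distance = √((0−-0.5)² + (2−1)²) = 1.1180; v₂ = distance/dt₂ = 0.5590

ω₁ = 1.0772, v₂ = 0.5590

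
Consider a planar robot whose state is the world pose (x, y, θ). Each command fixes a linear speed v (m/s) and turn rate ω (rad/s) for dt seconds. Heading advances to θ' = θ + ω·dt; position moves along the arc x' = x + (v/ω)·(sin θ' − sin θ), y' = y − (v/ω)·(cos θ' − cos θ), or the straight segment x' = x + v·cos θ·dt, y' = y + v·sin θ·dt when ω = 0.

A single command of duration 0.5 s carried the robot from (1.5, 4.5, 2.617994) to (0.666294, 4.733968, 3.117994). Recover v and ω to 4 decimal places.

Δθ = 3.117994 − 2.617994 = 0.500000
ω = Δθ/dt = 0.500000/0.5 = 1.0000
R = Δx/(sin θ' − sin θ) = 1.7500
v = R·ω = 1.7500·1.0000 = 1.7500

v = 1.7500, ω = 1.0000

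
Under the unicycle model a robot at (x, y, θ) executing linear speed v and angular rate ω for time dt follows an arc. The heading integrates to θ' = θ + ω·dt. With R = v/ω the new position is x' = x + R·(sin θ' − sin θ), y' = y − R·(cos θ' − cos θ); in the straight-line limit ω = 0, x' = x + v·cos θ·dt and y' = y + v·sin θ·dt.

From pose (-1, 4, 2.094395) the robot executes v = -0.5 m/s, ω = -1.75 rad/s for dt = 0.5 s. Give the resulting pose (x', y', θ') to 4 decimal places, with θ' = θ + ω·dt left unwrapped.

θ' = 2.0944 + -1.75·0.5 = 1.2194
R = v/ω = -0.5/-1.75 = 0.2857
x' = -1 + 0.2857·(sin 1.2194 − sin 2.0944) = -0.9792
y' = 4 − 0.2857·(cos 1.2194 − cos 2.0944) = 3.7588

(-0.9792, 3.7588, 1.2194)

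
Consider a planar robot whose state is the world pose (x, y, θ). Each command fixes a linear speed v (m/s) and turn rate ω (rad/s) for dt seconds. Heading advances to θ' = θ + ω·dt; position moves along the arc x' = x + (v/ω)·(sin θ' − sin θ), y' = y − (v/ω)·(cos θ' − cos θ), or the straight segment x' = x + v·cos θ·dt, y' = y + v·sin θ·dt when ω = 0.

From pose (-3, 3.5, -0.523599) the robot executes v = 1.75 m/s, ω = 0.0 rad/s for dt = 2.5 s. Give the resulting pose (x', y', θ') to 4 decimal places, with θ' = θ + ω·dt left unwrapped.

θ' = -0.5236 + 0.0·2.5 = -0.5236
ω = 0 → straight: x' = -3 + 1.75·cos(-0.5236)·2.5 = 0.7889
y' = 3.5 + 1.75·sin(-0.5236)·2.5 = 1.3125

(0.7889, 1.3125, -0.5236)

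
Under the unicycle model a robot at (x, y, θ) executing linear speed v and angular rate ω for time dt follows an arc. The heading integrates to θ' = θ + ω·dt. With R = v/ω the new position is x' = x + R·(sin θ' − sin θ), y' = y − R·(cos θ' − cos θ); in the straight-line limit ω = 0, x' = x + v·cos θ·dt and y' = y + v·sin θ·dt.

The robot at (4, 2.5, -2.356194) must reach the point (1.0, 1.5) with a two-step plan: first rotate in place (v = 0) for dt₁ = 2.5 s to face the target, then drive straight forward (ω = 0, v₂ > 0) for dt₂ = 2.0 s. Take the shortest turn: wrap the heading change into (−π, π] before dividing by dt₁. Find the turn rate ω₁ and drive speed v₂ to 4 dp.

heading to target = atan2(1.5−2.5, 1−4) = -2.8198
Δθ = wrap(-2.8198 − -2.3562) = -0.4636; ω₁ = Δθ/dt₁ = -0.1855
distance = √((1−4)² + (1.5−2.5)²) = 3.1623; v₂ = distance/dt₂ = 1.5811

ω₁ = -0.1855, v₂ = 1.5811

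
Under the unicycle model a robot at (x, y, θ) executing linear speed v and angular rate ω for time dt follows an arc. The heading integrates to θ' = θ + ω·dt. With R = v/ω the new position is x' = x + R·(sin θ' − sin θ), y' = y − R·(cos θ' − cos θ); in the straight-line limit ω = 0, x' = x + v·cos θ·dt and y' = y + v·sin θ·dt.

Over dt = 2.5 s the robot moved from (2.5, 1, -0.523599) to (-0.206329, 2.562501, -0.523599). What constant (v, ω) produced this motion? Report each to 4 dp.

v = -1.2500, ω = 0.0000

Δθ = -0.523599 − -0.523599 = 0.000000
ω = Δθ/dt = 0.000000/2.5 = 0.0000
ω = 0 → v = (Δx·cos θ + Δy·sin θ)/dt = -1.2500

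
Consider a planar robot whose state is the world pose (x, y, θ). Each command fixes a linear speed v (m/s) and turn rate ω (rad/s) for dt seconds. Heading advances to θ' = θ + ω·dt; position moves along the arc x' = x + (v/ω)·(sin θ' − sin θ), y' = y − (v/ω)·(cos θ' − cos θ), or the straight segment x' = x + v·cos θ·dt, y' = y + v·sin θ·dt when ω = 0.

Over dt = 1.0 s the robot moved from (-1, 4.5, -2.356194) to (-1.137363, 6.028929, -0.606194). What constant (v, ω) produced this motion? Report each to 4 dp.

v = -1.7500, ω = 1.7500

Δθ = -0.606194 − -2.356194 = 1.750000
ω = Δθ/dt = 1.750000/1.0 = 1.7500
R = −Δy/(cos θ' − cos θ) = -1.0000
v = R·ω = -1.0000·1.7500 = -1.7500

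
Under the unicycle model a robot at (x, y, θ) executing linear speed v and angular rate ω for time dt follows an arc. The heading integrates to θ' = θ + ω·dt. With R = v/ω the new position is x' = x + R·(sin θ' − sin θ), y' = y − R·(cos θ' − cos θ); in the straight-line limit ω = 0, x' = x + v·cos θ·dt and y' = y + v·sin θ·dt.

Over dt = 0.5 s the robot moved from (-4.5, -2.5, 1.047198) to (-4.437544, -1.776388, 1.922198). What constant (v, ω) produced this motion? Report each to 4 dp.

Δθ = 1.922198 − 1.047198 = 0.875000
ω = Δθ/dt = 0.875000/0.5 = 1.7500
R = −Δy/(cos θ' − cos θ) = 0.8571
v = R·ω = 0.8571·1.7500 = 1.5000

v = 1.5000, ω = 1.7500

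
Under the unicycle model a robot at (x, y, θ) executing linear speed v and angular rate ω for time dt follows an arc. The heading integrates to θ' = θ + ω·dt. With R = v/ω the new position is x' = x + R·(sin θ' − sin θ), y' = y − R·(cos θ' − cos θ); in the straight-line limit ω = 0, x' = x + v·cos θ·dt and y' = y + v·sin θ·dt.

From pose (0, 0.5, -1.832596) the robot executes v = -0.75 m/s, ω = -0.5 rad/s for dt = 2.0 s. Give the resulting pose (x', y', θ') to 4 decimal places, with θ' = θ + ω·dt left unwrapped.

θ' = -1.8326 + -0.5·2.0 = -2.8326
R = v/ω = -0.75/-0.5 = 1.5000
x' = 0 + 1.5000·(sin -2.8326 − sin -1.8326) = 0.9927
y' = 0.5 − 1.5000·(cos -2.8326 − cos -1.8326) = 1.5407

(0.9927, 1.5407, -2.8326)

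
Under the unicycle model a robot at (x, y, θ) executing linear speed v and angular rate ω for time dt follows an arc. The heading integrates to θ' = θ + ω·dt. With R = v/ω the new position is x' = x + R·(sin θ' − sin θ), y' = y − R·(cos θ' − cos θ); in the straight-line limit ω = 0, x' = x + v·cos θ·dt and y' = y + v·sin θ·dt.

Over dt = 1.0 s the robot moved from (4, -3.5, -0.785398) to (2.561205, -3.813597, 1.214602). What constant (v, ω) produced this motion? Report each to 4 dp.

Δθ = 1.214602 − -0.785398 = 2.000000
ω = Δθ/dt = 2.000000/1.0 = 2.0000
R = Δx/(sin θ' − sin θ) = -0.8750
v = R·ω = -0.8750·2.0000 = -1.7500

v = -1.7500, ω = 2.0000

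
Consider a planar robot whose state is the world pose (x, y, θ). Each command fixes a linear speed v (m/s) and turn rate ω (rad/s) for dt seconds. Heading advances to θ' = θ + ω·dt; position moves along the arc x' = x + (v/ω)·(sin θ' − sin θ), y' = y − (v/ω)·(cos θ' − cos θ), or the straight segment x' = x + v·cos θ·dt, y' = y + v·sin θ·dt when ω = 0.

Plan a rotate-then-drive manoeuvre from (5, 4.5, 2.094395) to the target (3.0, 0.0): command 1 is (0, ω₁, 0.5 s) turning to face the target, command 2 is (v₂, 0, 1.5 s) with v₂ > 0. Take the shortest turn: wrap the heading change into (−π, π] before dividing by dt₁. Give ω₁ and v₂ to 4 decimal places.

ω₁ = 4.3995, v₂ = 3.2830

heading to target = atan2(0−4.5, 3−5) = -1.9890
Δθ = wrap(-1.9890 − 2.0944) = 2.1998; ω₁ = Δθ/dt₁ = 4.3995
distance = √((3−5)² + (0−4.5)²) = 4.9244; v₂ = distance/dt₂ = 3.2830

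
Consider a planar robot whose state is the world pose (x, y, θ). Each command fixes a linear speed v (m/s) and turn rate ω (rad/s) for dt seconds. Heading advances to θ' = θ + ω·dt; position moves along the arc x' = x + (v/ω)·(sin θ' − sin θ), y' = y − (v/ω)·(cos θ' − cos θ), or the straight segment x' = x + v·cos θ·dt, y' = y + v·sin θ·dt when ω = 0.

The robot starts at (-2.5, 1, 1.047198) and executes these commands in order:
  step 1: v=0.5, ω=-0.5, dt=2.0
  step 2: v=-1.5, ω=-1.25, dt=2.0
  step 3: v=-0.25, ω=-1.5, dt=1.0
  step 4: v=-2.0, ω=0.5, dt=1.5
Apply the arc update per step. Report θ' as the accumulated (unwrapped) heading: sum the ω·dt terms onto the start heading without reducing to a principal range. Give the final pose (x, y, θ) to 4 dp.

(0.3821, 2.3720, -3.2028)

step 1: θ'=0.0472 (R=-1.0000) → pose (-1.6812, 1.4989, 0.0472)
step 2: θ'=-2.4528 (R=1.2000) → pose (-2.5005, 3.6240, -2.4528)
step 3: θ'=-3.9528 (R=0.1667) → pose (-2.2737, 3.6101, -3.9528)
step 4: θ'=-3.2028 (R=-4.0000) → pose (0.3821, 2.3720, -3.2028)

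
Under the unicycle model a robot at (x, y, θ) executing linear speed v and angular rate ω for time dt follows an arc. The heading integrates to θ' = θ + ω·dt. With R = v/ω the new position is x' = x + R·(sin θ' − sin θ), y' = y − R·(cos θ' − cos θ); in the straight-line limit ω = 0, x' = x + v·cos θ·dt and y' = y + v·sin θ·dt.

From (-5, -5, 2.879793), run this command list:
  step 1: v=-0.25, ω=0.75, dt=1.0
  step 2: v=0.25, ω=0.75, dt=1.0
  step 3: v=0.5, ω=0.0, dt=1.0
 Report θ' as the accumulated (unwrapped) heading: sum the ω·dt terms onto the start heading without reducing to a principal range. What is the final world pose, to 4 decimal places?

(-5.0794, -5.6306, 4.3798)

step 1: θ'=3.6298 (R=-0.3333) → pose (-4.7574, -4.9724, 3.6298)
step 2: θ'=4.3798 (R=0.3333) → pose (-4.9161, -5.1580, 4.3798)
step 3: θ'=4.3798 (straight) → pose (-5.0794, -5.6306, 4.3798)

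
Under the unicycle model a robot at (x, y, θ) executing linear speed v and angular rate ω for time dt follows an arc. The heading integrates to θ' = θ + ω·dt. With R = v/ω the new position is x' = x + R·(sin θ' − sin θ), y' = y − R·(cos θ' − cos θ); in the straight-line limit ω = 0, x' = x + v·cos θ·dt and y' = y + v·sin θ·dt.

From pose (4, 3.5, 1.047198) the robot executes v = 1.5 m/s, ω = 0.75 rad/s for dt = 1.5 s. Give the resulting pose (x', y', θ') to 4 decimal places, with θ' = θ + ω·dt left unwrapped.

(3.9170, 5.6316, 2.1722)

θ' = 1.0472 + 0.75·1.5 = 2.1722
R = v/ω = 1.5/0.75 = 2.0000
x' = 4 + 2.0000·(sin 2.1722 − sin 1.0472) = 3.9170
y' = 3.5 − 2.0000·(cos 2.1722 − cos 1.0472) = 5.6316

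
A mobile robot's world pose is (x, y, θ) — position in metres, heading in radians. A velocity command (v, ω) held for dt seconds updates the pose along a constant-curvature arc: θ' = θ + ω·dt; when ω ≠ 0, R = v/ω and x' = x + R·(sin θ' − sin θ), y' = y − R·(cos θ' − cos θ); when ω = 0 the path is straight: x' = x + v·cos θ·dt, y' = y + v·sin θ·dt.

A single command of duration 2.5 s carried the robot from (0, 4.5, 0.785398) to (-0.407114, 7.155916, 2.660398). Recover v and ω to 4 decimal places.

v = 1.2500, ω = 0.7500

Δθ = 2.660398 − 0.785398 = 1.875000
ω = Δθ/dt = 1.875000/2.5 = 0.7500
R = −Δy/(cos θ' − cos θ) = 1.6667
v = R·ω = 1.6667·0.7500 = 1.2500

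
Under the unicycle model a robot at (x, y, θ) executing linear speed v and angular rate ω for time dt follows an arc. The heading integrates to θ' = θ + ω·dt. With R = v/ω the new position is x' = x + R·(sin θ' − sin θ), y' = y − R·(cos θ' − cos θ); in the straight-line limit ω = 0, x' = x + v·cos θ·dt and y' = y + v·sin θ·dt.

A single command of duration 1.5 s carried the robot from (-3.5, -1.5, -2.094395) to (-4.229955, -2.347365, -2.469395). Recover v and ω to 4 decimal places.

v = 0.7500, ω = -0.2500

Δθ = -2.469395 − -2.094395 = -0.375000
ω = Δθ/dt = -0.375000/1.5 = -0.2500
R = −Δy/(cos θ' − cos θ) = -3.0000
v = R·ω = -3.0000·-0.2500 = 0.7500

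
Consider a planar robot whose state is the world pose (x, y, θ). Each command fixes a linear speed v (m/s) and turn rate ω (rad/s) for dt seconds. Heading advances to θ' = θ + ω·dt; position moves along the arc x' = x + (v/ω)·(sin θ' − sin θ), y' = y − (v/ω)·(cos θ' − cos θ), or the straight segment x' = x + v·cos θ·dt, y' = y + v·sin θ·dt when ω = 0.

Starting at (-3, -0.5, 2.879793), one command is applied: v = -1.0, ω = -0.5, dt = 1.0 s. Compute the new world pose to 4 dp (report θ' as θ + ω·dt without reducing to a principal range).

(-2.1372, -0.9847, 2.3798)

θ' = 2.8798 + -0.5·1.0 = 2.3798
R = v/ω = -1.0/-0.5 = 2.0000
x' = -3 + 2.0000·(sin 2.3798 − sin 2.8798) = -2.1372
y' = -0.5 − 2.0000·(cos 2.3798 − cos 2.8798) = -0.9847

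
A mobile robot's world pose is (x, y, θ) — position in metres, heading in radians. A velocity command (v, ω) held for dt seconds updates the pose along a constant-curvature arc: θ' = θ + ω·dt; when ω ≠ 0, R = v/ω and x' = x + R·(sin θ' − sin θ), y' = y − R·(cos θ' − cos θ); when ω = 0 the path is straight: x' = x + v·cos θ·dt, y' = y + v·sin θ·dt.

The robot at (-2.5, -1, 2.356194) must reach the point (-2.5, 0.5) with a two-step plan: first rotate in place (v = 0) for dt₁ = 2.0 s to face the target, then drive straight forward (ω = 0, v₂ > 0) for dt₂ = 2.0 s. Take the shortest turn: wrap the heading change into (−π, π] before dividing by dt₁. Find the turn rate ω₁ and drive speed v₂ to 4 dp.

heading to target = atan2(0.5−-1, -2.5−-2.5) = 1.5708
Δθ = wrap(1.5708 − 2.3562) = -0.7854; ω₁ = Δθ/dt₁ = -0.3927
distance = √((-2.5−-2.5)² + (0.5−-1)²) = 1.5000; v₂ = distance/dt₂ = 0.7500

ω₁ = -0.3927, v₂ = 0.7500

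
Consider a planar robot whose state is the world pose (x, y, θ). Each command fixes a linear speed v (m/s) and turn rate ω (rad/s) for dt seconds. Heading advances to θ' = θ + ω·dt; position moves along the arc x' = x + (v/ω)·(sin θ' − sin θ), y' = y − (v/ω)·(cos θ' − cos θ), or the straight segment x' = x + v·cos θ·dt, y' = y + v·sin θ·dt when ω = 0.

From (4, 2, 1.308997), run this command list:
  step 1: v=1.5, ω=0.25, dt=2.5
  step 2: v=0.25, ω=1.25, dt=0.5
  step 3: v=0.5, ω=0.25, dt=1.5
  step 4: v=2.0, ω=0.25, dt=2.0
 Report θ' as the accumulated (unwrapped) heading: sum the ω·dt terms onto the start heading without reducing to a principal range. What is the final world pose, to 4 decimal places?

step 1: θ'=1.9340 (R=6.0000) → pose (3.8130, 5.6845, 1.9340)
step 2: θ'=2.5590 (R=0.2000) → pose (3.7361, 5.7805, 2.5590)
step 3: θ'=2.9340 (R=2.0000) → pose (3.0479, 6.0675, 2.9340)
step 4: θ'=3.4340 (R=8.0000) → pose (-0.9070, 5.8997, 3.4340)

(-0.9070, 5.8997, 3.4340)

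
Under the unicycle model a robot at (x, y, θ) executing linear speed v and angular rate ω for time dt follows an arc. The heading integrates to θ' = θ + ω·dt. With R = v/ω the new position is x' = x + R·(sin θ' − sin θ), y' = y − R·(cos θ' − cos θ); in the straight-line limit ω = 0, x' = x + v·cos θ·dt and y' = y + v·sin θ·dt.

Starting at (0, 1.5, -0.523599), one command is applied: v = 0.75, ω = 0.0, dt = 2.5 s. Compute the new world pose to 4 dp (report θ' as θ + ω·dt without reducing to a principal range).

θ' = -0.5236 + 0.0·2.5 = -0.5236
ω = 0 → straight: x' = 0 + 0.75·cos(-0.5236)·2.5 = 1.6238
y' = 1.5 + 0.75·sin(-0.5236)·2.5 = 0.5625

(1.6238, 0.5625, -0.5236)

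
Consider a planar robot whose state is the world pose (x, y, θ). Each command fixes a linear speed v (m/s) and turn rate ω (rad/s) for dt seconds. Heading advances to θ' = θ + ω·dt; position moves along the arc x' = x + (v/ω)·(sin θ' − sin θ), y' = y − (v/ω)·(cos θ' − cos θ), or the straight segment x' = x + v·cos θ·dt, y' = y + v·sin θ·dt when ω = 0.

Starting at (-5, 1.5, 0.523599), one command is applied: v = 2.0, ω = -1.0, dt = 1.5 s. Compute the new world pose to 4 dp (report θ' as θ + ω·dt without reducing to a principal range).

θ' = 0.5236 + -1.0·1.5 = -0.9764
R = v/ω = 2.0/-1.0 = -2.0000
x' = -5 + -2.0000·(sin -0.9764 − sin 0.5236) = -2.3430
y' = 1.5 − -2.0000·(cos -0.9764 − cos 0.5236) = 0.8880

(-2.3430, 0.8880, -0.9764)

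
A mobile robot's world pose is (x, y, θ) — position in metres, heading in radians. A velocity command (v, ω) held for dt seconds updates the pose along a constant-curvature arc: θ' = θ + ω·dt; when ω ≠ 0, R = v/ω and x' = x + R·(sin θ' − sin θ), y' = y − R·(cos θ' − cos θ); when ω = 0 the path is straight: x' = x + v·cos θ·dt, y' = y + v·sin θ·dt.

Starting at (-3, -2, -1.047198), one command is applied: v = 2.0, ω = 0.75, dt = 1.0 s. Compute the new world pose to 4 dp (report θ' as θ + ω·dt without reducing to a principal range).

θ' = -1.0472 + 0.75·1.0 = -0.2972
R = v/ω = 2.0/0.75 = 2.6667
x' = -3 + 2.6667·(sin -0.2972 − sin -1.0472) = -1.4715
y' = -2 − 2.6667·(cos -0.2972 − cos -1.0472) = -3.2164

(-1.4715, -3.2164, -0.2972)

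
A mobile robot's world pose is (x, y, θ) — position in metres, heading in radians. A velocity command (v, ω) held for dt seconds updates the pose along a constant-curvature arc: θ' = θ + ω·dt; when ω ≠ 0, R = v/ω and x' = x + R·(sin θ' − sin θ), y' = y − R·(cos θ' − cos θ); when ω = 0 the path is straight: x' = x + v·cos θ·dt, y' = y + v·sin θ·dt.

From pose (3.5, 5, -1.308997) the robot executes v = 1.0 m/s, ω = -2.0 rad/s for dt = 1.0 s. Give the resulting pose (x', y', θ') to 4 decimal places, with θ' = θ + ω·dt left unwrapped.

(2.9337, 4.3776, -3.3090)

θ' = -1.3090 + -2.0·1.0 = -3.3090
R = v/ω = 1.0/-2.0 = -0.5000
x' = 3.5 + -0.5000·(sin -3.3090 − sin -1.3090) = 2.9337
y' = 5 − -0.5000·(cos -3.3090 − cos -1.3090) = 4.3776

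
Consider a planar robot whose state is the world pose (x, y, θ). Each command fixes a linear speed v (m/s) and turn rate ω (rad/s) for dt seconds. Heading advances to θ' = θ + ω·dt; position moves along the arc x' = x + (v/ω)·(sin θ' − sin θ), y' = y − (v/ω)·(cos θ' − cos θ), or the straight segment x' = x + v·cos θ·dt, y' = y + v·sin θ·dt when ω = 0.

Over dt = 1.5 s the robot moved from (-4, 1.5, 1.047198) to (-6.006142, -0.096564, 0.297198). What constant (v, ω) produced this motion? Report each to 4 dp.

Δθ = 0.297198 − 1.047198 = -0.750000
ω = Δθ/dt = -0.750000/1.5 = -0.5000
R = Δx/(sin θ' − sin θ) = 3.5000
v = R·ω = 3.5000·-0.5000 = -1.7500

v = -1.7500, ω = -0.5000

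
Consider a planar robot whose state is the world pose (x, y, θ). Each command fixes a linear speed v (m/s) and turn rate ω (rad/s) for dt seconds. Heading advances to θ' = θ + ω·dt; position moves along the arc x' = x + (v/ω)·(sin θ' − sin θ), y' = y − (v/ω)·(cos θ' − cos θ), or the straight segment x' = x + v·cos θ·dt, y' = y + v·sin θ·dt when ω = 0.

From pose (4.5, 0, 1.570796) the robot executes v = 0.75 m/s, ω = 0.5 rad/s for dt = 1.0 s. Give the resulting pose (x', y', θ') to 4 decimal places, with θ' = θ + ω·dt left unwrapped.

(4.3164, 0.7191, 2.0708)

θ' = 1.5708 + 0.5·1.0 = 2.0708
R = v/ω = 0.75/0.5 = 1.5000
x' = 4.5 + 1.5000·(sin 2.0708 − sin 1.5708) = 4.3164
y' = 0 − 1.5000·(cos 2.0708 − cos 1.5708) = 0.7191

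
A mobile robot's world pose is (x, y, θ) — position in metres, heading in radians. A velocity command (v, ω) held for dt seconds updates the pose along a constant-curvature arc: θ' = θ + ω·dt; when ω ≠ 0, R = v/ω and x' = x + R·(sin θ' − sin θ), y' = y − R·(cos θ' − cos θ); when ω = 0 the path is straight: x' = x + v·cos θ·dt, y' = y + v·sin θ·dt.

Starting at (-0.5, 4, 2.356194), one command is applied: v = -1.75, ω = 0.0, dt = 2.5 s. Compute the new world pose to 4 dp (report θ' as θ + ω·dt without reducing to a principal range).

θ' = 2.3562 + 0.0·2.5 = 2.3562
ω = 0 → straight: x' = -0.5 + -1.75·cos(2.3562)·2.5 = 2.5936
y' = 4 + -1.75·sin(2.3562)·2.5 = 0.9064

(2.5936, 0.9064, 2.3562)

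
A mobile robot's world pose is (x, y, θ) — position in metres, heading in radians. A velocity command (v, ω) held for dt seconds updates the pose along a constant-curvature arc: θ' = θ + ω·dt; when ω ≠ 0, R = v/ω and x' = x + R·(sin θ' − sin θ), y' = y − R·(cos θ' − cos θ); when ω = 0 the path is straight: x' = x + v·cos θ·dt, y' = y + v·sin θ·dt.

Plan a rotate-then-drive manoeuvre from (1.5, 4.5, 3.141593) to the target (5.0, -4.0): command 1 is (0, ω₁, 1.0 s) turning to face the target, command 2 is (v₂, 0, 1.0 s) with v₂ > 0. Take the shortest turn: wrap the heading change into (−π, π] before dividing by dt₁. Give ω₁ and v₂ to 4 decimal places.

heading to target = atan2(-4−4.5, 5−1.5) = -1.1802
Δθ = wrap(-1.1802 − 3.1416) = 1.9614; ω₁ = Δθ/dt₁ = 1.9614
distance = √((5−1.5)² + (-4−4.5)²) = 9.1924; v₂ = distance/dt₂ = 9.1924

ω₁ = 1.9614, v₂ = 9.1924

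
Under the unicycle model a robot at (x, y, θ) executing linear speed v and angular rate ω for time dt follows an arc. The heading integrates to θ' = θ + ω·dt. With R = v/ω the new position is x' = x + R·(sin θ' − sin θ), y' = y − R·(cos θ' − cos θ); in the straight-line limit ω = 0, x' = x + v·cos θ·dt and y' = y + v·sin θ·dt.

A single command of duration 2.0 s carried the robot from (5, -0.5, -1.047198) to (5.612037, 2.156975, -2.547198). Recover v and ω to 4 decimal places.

Δθ = -2.547198 − -1.047198 = -1.500000
ω = Δθ/dt = -1.500000/2.0 = -0.7500
R = −Δy/(cos θ' − cos θ) = 2.0000
v = R·ω = 2.0000·-0.7500 = -1.5000

v = -1.5000, ω = -0.7500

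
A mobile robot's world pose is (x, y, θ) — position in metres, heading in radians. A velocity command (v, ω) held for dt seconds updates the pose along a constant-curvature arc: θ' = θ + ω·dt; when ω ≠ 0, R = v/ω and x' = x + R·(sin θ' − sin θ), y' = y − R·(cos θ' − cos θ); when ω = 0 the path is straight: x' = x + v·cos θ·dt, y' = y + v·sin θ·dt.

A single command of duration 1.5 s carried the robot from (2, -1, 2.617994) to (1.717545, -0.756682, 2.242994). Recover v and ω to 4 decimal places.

v = 0.2500, ω = -0.2500

Δθ = 2.242994 − 2.617994 = -0.375000
ω = Δθ/dt = -0.375000/1.5 = -0.2500
R = Δx/(sin θ' − sin θ) = -1.0000
v = R·ω = -1.0000·-0.2500 = 0.2500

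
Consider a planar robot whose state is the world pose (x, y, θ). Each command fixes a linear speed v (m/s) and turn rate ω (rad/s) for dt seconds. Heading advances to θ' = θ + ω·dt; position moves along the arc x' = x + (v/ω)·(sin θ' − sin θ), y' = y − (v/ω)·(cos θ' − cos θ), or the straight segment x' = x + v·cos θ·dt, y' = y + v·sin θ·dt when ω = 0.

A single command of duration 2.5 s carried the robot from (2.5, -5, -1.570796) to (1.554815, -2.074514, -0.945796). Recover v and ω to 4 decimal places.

v = -1.2500, ω = 0.2500

Δθ = -0.945796 − -1.570796 = 0.625000
ω = Δθ/dt = 0.625000/2.5 = 0.2500
R = −Δy/(cos θ' − cos θ) = -5.0000
v = R·ω = -5.0000·0.2500 = -1.2500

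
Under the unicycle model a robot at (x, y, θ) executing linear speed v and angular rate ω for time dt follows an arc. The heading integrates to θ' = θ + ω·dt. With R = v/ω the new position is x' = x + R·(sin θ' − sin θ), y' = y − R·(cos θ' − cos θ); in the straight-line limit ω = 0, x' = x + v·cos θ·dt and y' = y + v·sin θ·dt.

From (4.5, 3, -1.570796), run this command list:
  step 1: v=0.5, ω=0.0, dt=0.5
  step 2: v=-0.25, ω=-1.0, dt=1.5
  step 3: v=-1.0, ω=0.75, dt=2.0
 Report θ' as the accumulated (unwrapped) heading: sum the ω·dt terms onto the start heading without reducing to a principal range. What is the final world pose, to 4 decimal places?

(5.9713, 4.3294, -1.5708)

step 1: θ'=-1.5708 (straight) → pose (4.5000, 2.7500, -1.5708)
step 2: θ'=-3.0708 (R=0.2500) → pose (4.7323, 2.9994, -3.0708)
step 3: θ'=-1.5708 (R=-1.3333) → pose (5.9713, 4.3294, -1.5708)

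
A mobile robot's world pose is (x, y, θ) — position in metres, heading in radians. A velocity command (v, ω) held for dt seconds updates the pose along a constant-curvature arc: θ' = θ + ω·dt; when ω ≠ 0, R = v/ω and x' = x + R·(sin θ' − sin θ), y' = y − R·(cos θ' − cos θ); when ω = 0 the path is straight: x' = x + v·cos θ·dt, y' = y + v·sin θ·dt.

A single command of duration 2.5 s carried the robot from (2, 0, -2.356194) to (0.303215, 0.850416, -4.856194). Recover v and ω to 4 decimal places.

v = 1.0000, ω = -1.0000

Δθ = -4.856194 − -2.356194 = -2.500000
ω = Δθ/dt = -2.500000/2.5 = -1.0000
R = Δx/(sin θ' − sin θ) = -1.0000
v = R·ω = -1.0000·-1.0000 = 1.0000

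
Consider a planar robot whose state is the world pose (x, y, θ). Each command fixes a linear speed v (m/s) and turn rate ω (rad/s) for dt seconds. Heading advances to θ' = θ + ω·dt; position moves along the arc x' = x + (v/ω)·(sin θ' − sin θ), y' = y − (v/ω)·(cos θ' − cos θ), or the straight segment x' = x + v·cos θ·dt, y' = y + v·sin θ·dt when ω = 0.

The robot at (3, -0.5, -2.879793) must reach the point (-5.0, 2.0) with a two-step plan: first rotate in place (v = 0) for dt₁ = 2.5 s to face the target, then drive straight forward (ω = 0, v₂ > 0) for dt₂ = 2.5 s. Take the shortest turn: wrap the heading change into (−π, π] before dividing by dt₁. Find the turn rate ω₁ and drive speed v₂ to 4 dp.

ω₁ = -0.2259, v₂ = 3.3526

heading to target = atan2(2−-0.5, -5−3) = 2.8387
Δθ = wrap(2.8387 − -2.8798) = -0.5647; ω₁ = Δθ/dt₁ = -0.2259
distance = √((-5−3)² + (2−-0.5)²) = 8.3815; v₂ = distance/dt₂ = 3.3526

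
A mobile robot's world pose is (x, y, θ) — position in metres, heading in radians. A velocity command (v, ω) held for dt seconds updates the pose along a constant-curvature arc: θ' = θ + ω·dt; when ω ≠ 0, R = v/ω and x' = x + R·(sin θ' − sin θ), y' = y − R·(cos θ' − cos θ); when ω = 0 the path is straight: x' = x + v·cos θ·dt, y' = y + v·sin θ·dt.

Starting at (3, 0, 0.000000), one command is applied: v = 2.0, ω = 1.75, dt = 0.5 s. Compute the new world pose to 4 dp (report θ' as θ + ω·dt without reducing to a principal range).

θ' = 0.0000 + 1.75·0.5 = 0.8750
R = v/ω = 2.0/1.75 = 1.1429
x' = 3 + 1.1429·(sin 0.8750 − sin 0.0000) = 3.8772
y' = 0 − 1.1429·(cos 0.8750 − cos 0.0000) = 0.4103

(3.8772, 0.4103, 0.8750)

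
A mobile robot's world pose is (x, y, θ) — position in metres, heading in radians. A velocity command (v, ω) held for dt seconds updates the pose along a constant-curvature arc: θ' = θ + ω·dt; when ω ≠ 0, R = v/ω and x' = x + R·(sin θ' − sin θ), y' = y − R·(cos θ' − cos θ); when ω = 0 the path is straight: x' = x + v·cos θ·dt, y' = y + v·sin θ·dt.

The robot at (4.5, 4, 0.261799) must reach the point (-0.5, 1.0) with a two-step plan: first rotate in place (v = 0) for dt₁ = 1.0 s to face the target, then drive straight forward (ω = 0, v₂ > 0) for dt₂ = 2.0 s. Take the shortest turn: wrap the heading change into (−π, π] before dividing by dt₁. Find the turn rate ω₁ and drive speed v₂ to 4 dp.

heading to target = atan2(1−4, -0.5−4.5) = -2.6012
Δθ = wrap(-2.6012 − 0.2618) = -2.8630; ω₁ = Δθ/dt₁ = -2.8630
distance = √((-0.5−4.5)² + (1−4)²) = 5.8310; v₂ = distance/dt₂ = 2.9155

ω₁ = -2.8630, v₂ = 2.9155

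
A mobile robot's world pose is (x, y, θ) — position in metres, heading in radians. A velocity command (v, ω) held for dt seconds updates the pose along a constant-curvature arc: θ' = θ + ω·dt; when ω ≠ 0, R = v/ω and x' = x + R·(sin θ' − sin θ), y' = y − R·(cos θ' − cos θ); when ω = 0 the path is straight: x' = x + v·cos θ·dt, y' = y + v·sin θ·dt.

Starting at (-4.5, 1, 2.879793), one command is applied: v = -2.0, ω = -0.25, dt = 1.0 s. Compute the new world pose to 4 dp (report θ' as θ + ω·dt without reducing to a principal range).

(-2.6526, 0.2475, 2.6298)

θ' = 2.8798 + -0.25·1.0 = 2.6298
R = v/ω = -2.0/-0.25 = 8.0000
x' = -4.5 + 8.0000·(sin 2.6298 − sin 2.8798) = -2.6526
y' = 1 − 8.0000·(cos 2.6298 − cos 2.8798) = 0.2475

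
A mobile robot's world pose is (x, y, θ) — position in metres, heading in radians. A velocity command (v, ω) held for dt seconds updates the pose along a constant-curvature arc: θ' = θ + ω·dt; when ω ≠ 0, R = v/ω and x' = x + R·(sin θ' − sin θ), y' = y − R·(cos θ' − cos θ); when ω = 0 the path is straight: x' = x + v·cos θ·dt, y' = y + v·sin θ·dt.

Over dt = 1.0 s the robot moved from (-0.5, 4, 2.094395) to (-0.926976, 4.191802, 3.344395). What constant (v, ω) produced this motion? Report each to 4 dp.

v = 0.5000, ω = 1.2500

Δθ = 3.344395 − 2.094395 = 1.250000
ω = Δθ/dt = 1.250000/1.0 = 1.2500
R = Δx/(sin θ' − sin θ) = 0.4000
v = R·ω = 0.4000·1.2500 = 0.5000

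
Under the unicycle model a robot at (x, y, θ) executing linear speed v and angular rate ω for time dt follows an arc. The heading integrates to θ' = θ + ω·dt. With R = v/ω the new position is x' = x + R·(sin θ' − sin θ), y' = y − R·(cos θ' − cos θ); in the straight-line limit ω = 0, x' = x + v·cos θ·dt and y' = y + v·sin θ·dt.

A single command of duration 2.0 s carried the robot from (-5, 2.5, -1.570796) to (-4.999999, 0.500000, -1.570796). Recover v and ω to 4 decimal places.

Δθ = -1.570796 − -1.570796 = 0.000000
ω = Δθ/dt = 0.000000/2.0 = 0.0000
ω = 0 → v = (Δx·cos θ + Δy·sin θ)/dt = 1.0000

v = 1.0000, ω = 0.0000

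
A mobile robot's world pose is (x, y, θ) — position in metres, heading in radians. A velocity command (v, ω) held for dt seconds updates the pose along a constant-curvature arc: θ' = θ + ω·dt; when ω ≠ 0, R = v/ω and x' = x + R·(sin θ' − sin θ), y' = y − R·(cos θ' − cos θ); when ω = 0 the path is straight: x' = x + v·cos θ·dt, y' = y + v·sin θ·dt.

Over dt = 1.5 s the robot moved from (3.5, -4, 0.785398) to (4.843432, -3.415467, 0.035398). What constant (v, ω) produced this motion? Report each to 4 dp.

Δθ = 0.035398 − 0.785398 = -0.750000
ω = Δθ/dt = -0.750000/1.5 = -0.5000
R = Δx/(sin θ' − sin θ) = -2.0000
v = R·ω = -2.0000·-0.5000 = 1.0000

v = 1.0000, ω = -0.5000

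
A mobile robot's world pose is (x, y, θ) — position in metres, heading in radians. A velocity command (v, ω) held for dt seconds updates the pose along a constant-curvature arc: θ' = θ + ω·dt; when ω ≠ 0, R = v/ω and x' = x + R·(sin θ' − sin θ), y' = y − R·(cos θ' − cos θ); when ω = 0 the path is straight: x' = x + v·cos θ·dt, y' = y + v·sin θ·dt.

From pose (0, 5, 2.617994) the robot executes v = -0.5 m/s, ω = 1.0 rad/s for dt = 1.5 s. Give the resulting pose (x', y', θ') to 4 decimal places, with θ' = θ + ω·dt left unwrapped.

θ' = 2.6180 + 1.0·1.5 = 4.1180
R = v/ω = -0.5/1.0 = -0.5000
x' = 0 + -0.5000·(sin 4.1180 − sin 2.6180) = 0.6642
y' = 5 − -0.5000·(cos 4.1180 − cos 2.6180) = 5.1530

(0.6642, 5.1530, 4.1180)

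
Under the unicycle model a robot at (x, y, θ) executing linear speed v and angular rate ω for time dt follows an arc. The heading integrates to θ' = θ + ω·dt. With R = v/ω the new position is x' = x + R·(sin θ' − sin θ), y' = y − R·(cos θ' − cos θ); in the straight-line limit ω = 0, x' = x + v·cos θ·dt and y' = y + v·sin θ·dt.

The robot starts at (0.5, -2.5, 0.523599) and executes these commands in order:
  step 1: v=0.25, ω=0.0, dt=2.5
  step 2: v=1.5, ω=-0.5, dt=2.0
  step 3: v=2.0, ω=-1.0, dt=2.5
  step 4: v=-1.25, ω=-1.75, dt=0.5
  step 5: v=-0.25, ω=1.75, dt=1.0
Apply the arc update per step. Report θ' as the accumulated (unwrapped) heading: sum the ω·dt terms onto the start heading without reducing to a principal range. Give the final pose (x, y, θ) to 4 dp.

(4.1280, -5.9964, -2.1014)

step 1: θ'=0.5236 (straight) → pose (1.0413, -2.1875, 0.5236)
step 2: θ'=-0.4764 (R=-3.0000) → pose (3.9170, -2.1196, -0.4764)
step 3: θ'=-2.9764 (R=-2.0000) → pose (3.3287, -5.8697, -2.9764)
step 4: θ'=-3.8514 (R=0.7143) → pose (3.9117, -6.0325, -3.8514)
step 5: θ'=-2.1014 (R=-0.1429) → pose (4.1280, -5.9964, -2.1014)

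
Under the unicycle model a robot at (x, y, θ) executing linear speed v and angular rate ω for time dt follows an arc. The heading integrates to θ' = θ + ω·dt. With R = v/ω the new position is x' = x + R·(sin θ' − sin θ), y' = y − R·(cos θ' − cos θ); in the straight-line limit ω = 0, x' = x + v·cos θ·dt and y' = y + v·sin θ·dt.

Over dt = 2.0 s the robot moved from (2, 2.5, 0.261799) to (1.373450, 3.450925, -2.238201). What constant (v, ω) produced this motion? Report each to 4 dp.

v = -0.7500, ω = -1.2500

Δθ = -2.238201 − 0.261799 = -2.500000
ω = Δθ/dt = -2.500000/2.0 = -1.2500
R = −Δy/(cos θ' − cos θ) = 0.6000
v = R·ω = 0.6000·-1.2500 = -0.7500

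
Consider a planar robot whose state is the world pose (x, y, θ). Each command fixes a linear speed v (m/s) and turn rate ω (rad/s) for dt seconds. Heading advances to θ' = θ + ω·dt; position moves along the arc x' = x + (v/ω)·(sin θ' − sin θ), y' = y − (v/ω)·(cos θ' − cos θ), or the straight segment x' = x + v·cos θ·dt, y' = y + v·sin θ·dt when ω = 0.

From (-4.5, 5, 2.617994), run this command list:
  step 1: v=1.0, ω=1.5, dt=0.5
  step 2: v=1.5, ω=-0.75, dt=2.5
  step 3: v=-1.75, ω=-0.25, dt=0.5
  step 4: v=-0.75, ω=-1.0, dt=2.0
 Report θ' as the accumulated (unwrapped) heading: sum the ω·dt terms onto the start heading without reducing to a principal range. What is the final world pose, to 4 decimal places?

step 1: θ'=3.3680 (R=0.6667) → pose (-4.9830, 5.0723, 3.3680)
step 2: θ'=1.4930 (R=-2.0000) → pose (-7.4259, 7.1767, 1.4930)
step 3: θ'=1.3680 (R=7.0000) → pose (-7.5482, 6.3109, 1.3680)
step 4: θ'=-0.6320 (R=0.7500) → pose (-8.7259, 5.8568, -0.6320)

(-8.7259, 5.8568, -0.6320)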